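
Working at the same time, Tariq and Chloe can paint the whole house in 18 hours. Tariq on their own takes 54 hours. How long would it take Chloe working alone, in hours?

Combined rate is 1/18 per hour.
Known contribution: 1/54 per hour.
So Chloe's rate is 1/18 − 1/54 = 1/27, meaning 27 hours alone.

27 hours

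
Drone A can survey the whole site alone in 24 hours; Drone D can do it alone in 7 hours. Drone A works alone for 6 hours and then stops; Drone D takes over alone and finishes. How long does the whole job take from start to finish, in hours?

45/4 hours

In 6 hours Drone A does 6/24 = 1/4 of the job, leaving 3/4.
Drone D works at 1/7 per hour, so finishing takes 3/4 ÷ 1/7 = 21/4 hours.
Total time = 6 + 21/4 = 45/4 hours.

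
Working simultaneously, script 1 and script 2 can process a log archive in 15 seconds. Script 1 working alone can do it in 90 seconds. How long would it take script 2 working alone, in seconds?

18 seconds

Combined rate is 1/15 per second.
Known contribution: 1/90 per second.
So script 2's rate is 1/15 − 1/90 = 1/18, meaning 18 seconds alone.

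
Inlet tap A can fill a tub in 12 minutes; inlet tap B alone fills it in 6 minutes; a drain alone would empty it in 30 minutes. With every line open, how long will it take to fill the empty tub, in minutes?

Net rate = 1/12 + 1/6 − 1/30 = (5 + 10 − 2)/60 = 13/60 per minute.
Filling time = 1 ÷ (13/60) = 60/13 minutes.

60/13 minutes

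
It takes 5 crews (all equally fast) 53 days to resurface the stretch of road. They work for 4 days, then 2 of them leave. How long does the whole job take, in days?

One crew does 1/265 of the job per day.
After 4 days with 5 crews, 4/53 is done (49/53 left).
With 3 crews the rate is 3/265, so the rest takes 49/53 ÷ 3/265 = 245/3 days.
Total = 4 + 245/3 = 257/3 days.

257/3 days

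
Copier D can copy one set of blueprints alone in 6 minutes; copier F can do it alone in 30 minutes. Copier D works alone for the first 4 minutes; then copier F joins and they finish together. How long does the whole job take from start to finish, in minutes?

17/3 minutes

In 4 minutes copier D does 4/6 = 2/3 of the job, leaving 1/3.
Copier D and copier F together work at 1/5 per minute, so finishing takes 1/3 ÷ 1/5 = 5/3 minutes.
Total time = 4 + 5/3 = 17/3 minutes.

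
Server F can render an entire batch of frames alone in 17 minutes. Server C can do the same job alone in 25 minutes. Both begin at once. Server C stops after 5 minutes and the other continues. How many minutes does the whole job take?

In the first 5 minutes the combined rate is 42/425, so 42/85 of the job is done, leaving 43/85.
After server C leaves the rate is 1/17 per minute; the remaining 43/85 takes 43/5 minutes.
Total = 5 + 43/5 = 68/5 minutes.

68/5 minutes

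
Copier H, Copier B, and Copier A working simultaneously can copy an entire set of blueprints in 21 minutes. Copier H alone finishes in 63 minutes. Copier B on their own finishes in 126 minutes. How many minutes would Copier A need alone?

42 minutes

Combined rate is 1/21 per minute.
Known contribution: 1/63 + 1/126 = (2 + 1)/126 = 3/126 = 1/42 per minute.
So Copier A's rate is 1/21 − 1/42 = 1/42, meaning 42 minutes alone.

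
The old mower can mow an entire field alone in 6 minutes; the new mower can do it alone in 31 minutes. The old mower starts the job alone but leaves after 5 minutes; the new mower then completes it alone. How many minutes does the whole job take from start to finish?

61/6 minutes

In 5 minutes the old mower does 5/6 of the job, leaving 1/6.
The new mower works at 1/31 per minute, so finishing takes 1/6 ÷ 1/31 = 31/6 minutes.
Total time = 5 + 31/6 = 61/6 minutes.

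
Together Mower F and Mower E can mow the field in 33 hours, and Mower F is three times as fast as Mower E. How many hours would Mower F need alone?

Let Mower E's rate be r; then Mower F's rate is 3r, so together (3 + 1)r = 4r = 1/33.
Thus r = 1/132 per hour.
Mower E alone: 132 hours; Mower F alone: 44 hours.

44 hours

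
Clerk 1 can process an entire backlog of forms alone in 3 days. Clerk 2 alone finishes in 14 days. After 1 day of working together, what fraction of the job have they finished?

17/42

Combined rate: 1/3 + 1/14 = (14 + 3)/42 = 17/42 per day.
In 1 day they complete 1·17/42 = 17/42 of the job.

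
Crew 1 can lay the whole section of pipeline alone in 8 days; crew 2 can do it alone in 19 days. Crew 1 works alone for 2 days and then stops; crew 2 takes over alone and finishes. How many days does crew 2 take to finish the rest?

57/4 days

In 2 days crew 1 does 2/8 = 1/4 of the job, leaving 3/4.
Crew 2 works at 1/19 per day, so finishing takes 3/4 ÷ 1/19 = 57/4 days.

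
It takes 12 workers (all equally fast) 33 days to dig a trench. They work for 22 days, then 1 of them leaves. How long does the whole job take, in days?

34 days

One worker does 1/396 of the job per day.
After 22 days with 12 workers, 2/3 is done (1/3 left).
With 11 workers the rate is 11/396 = 1/36, so the rest takes 1/3 ÷ 1/36 = 12 days.
Total = 22 + 12 = 34 days.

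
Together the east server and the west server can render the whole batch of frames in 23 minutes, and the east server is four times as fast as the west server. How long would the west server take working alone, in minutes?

115 minutes

Let the west server's rate be r; then the east server's rate is 4r, so together (4 + 1)r = 5r = 1/23.
Thus r = 1/115 per minute.
The west server alone: 115 minutes; the east server alone: 115/4 minutes.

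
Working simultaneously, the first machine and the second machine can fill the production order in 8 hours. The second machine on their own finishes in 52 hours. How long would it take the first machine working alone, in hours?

Combined rate is 1/8 per hour.
Known contribution: 1/52 per hour.
So the first machine's rate is 1/8 − 1/52 = 11/104, meaning 104/11 hours alone.

104/11 hours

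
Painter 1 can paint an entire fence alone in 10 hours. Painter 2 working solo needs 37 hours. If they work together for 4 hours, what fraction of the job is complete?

Combined rate: 1/10 + 1/37 = (37 + 10)/370 = 47/370 per hour.
In 4 hours they complete 4·47/370 = 94/185 of the job.

94/185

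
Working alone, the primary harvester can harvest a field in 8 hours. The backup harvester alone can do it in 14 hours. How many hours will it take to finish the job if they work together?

56/11 hours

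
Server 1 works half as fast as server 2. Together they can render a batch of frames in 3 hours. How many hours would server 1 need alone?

9 hours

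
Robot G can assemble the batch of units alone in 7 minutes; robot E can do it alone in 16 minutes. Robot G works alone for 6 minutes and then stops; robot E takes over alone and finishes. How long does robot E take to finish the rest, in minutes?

16/7 minutes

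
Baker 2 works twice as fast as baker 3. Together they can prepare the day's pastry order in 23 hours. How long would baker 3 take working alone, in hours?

Let baker 3's rate be r; then baker 2's rate is 2r, so together (2 + 1)r = 3r = 1/23.
Thus r = 1/69 per hour.
Baker 3 alone: 69 hours; baker 2 alone: 69/2 hours.

69 hours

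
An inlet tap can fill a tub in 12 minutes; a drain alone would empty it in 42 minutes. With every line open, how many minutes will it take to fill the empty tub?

Net rate = 1/12 − 1/42 = (7 − 2)/84 = 5/84 per minute.
Filling time = 1 ÷ (5/84) = 84/5 minutes.

84/5 minutes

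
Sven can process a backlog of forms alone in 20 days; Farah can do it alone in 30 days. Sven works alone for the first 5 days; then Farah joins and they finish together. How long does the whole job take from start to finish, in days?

In 5 days Sven does 5/20 = 1/4 of the job, leaving 3/4.
Sven and Farah together work at 1/12 per day, so finishing takes 3/4 ÷ 1/12 = 9 days.
Total time = 5 + 9 = 14 days.

14 days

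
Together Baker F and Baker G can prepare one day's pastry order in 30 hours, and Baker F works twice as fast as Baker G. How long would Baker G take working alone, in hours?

90 hours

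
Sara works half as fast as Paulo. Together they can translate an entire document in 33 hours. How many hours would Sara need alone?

99 hours

Let Paulo's rate be r; then Sara's rate is (1/2)r, so together (1/2 + 1)r = (3/2)r = 1/33.
Thus r = 2/99 per hour.
Paulo alone: 99/2 hours; Sara alone: 99 hours.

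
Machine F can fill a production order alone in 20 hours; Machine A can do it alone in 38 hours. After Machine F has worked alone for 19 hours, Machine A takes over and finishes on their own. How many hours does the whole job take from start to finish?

209/10 hours

In 19 hours Machine F does 19/20 of the job, leaving 1/20.
Machine A works at 1/38 per hour, so finishing takes 1/20 ÷ 1/38 = 19/10 hours.
Total time = 19 + 19/10 = 209/10 hours.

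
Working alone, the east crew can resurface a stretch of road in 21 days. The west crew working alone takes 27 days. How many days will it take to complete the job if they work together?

With two workers the combined time is the product over the sum: 21·27/(21+27) = 567/48 = 189/16 days.

189/16 days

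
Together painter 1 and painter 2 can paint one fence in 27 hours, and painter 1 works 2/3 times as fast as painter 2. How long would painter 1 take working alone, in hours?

135/2 hours

Let painter 2's rate be r; then painter 1's rate is (2/3)r, so together (2/3 + 1)r = (5/3)r = 1/27.
Thus r = 1/45 per hour.
Painter 2 alone: 45 hours; painter 1 alone: 135/2 hours.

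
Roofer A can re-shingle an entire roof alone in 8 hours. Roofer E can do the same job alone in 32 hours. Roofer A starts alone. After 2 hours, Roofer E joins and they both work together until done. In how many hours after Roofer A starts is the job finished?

34/5 hours

In the first 2 hours Roofer A alone does 2/8 = 1/4 of the job, leaving 3/4.
Once everyone is working, combined rate: 1/8 + 1/32 = (4 + 1)/32 = 5/32 per hour.
Remaining 3/4 at 5/32 per hour takes 24/5 hours.
Total from the start = 2 + 24/5 = 34/5 hours.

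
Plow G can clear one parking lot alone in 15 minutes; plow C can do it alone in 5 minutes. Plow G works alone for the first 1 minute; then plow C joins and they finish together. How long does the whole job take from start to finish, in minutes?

In 1 minute plow G does 1/15 of the job, leaving 14/15.
Plow G and plow C together work at 4/15 per minute, so finishing takes 14/15 ÷ 4/15 = 7/2 minutes.
Total time = 1 + 7/2 = 9/2 minutes.

9/2 minutes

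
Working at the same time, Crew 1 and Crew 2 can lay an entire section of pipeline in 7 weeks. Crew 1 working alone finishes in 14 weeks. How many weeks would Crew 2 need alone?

Combined rate is 1/7 per week.
Known contribution: 1/14 per week.
So Crew 2's rate is 1/7 − 1/14 = 1/14, meaning 14 weeks alone.

14 weeks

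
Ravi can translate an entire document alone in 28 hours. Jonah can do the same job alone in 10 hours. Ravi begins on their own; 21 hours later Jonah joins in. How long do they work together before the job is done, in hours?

35/19 hours

In the first 21 hours Ravi alone does 21/28 = 3/4 of the job, leaving 1/4.
Once everyone is working, combined rate: 1/28 + 1/10 = (5 + 14)/140 = 19/140 per hour.
Remaining 1/4 at 19/140 per hour takes 35/19 hours.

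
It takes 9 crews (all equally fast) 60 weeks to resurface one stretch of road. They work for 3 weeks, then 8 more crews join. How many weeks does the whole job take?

564/17 weeks

One crew does 1/540 of the job per week.
After 3 weeks with 9 crews, 1/20 is done (19/20 left).
With 17 crews the rate is 17/540, so the rest takes 19/20 ÷ 17/540 = 513/17 weeks.
Total = 3 + 513/17 = 564/17 weeks.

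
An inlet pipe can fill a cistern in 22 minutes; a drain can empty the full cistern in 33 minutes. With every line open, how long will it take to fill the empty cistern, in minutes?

Net rate = 1/22 − 1/33 = (3 − 2)/66 = 1/66 per minute.
Filling time = 1 ÷ (1/66) = 66 minutes.

66 minutes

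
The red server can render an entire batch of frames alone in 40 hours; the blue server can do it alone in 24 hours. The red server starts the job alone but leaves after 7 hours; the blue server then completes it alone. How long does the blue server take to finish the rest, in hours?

99/5 hours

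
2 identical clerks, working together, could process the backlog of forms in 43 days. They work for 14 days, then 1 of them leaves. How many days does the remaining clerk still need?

One clerk does 1/86 of the job per day.
After 14 days with 2 clerks, 14/43 is done (29/43 left).
With 1 clerk the rate is 1/86, so the rest takes 29/43 ÷ 1/86 = 58 days.

58 days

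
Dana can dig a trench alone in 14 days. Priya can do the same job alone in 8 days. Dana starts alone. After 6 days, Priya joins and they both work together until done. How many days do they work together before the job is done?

32/11 days

In the first 6 days Dana alone does 6/14 = 3/7 of the job, leaving 4/7.
Once everyone is working, combined rate: 1/14 + 1/8 = (4 + 7)/56 = 11/56 per day.
Remaining 4/7 at 11/56 per day takes 32/11 days.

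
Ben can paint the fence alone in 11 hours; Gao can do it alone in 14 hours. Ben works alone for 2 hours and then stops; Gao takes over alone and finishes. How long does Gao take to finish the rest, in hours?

In 2 hours Ben does 2/11 of the job, leaving 9/11.
Gao works at 1/14 per hour, so finishing takes 9/11 ÷ 1/14 = 126/11 hours.

126/11 hours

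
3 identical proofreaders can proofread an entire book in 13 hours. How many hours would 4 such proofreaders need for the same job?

Total work is 3·13 = 39 proofreader-hours.
With 4 proofreaders: 39/4 hours.

39/4 hours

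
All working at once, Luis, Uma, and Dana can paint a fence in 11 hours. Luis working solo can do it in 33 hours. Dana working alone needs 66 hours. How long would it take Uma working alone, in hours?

Combined rate is 1/11 per hour.
Known contribution: 1/33 + 1/66 = (2 + 1)/66 = 3/66 = 1/22 per hour.
So Uma's rate is 1/11 − 1/22 = 1/22, meaning 22 hours alone.

22 hours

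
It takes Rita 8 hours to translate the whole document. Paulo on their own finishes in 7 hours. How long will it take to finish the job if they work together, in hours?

Combined rate: 1/8 + 1/7 = (7 + 8)/56 = 15/56 per hour.
Time = 1 ÷ (15/56) = 56/15 hours.

56/15 hours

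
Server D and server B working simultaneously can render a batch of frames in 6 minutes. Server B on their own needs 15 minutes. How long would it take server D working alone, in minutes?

10 minutes

Combined rate is 1/6 per minute.
Known contribution: 1/15 per minute.
So server D's rate is 1/6 − 1/15 = 1/10, meaning 10 minutes alone.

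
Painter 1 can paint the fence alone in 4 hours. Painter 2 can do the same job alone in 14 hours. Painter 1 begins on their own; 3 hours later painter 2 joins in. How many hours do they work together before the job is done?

In the first 3 hours painter 1 alone does 3/4 of the job, leaving 1/4.
Once everyone is working, combined rate: 1/4 + 1/14 = (7 + 2)/28 = 9/28 per hour.
Remaining 1/4 at 9/28 per hour takes 7/9 hours.

7/9 hours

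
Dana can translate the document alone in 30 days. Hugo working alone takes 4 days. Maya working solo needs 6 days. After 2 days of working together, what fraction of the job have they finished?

9/10

Combined rate: 1/30 + 1/4 + 1/6 = (2 + 15 + 10)/60 = 27/60 = 9/20 per day.
In 2 days they complete 2·9/20 = 9/10 of the job.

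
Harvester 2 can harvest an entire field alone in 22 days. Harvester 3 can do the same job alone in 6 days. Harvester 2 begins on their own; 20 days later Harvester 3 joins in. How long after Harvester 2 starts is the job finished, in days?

In the first 20 days Harvester 2 alone does 20/22 = 10/11 of the job, leaving 1/11.
Once everyone is working, combined rate: 1/22 + 1/6 = (3 + 11)/66 = 14/66 = 7/33 per day.
Remaining 1/11 at 7/33 per day takes 3/7 days.
Total from the start = 20 + 3/7 = 143/7 days.

143/7 days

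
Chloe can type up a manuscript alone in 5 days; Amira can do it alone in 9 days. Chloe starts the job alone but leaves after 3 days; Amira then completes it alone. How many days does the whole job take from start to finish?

In 3 days Chloe does 3/5 of the job, leaving 2/5.
Amira works at 1/9 per day, so finishing takes 2/5 ÷ 1/9 = 18/5 days.
Total time = 3 + 18/5 = 33/5 days.

33/5 days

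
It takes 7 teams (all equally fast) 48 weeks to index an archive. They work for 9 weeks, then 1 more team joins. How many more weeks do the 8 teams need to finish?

One team does 1/336 of the job per week.
After 9 weeks with 7 teams, 3/16 is done (13/16 left).
With 8 teams the rate is 8/336 = 1/42, so the rest takes 13/16 ÷ 1/42 = 273/8 weeks.

273/8 weeks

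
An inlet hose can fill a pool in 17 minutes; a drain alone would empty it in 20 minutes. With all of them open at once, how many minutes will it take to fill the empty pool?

Net rate = 1/17 − 1/20 = (20 − 17)/340 = 3/340 per minute.
Filling time = 1 ÷ (3/340) = 340/3 minutes.

340/3 minutes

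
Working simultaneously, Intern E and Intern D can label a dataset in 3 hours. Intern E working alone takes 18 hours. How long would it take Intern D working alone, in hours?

18/5 hours

Combined rate is 1/3 per hour.
Known contribution: 1/18 per hour.
So Intern D's rate is 1/3 − 1/18 = 5/18, meaning 18/5 hours alone.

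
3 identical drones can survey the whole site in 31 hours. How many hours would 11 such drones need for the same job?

93/11 hours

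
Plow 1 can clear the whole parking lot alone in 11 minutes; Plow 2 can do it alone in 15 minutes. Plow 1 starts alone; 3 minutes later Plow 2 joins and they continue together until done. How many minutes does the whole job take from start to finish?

In 3 minutes Plow 1 does 3/11 of the job, leaving 8/11.
Plow 1 and Plow 2 together work at 26/165 per minute, so finishing takes 8/11 ÷ 26/165 = 60/13 minutes.
Total time = 3 + 60/13 = 99/13 minutes.

99/13 minutes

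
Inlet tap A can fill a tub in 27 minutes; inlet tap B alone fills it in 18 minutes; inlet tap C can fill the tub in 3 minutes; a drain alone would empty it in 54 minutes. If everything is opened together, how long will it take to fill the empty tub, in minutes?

27/11 minutes

Net rate = 1/27 + 1/18 + 1/3 − 1/54 = (2 + 3 + 18 − 1)/54 = 22/54 = 11/27 per minute.
Filling time = 1 ÷ (11/27) = 27/11 minutes.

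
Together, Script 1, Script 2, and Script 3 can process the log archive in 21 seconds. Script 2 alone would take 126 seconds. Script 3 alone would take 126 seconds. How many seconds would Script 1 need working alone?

Combined rate is 1/21 per second.
Known contribution: 1/126 + 1/126 = (1 + 1)/126 = 2/126 = 1/63 per second.
So Script 1's rate is 1/21 − 1/63 = 2/63, meaning 63/2 seconds alone.

63/2 seconds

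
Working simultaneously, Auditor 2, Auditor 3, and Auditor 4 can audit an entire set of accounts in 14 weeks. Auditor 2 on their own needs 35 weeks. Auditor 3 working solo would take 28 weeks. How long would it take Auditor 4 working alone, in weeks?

140 weeks

Combined rate is 1/14 per week.
Known contribution: 1/35 + 1/28 = (4 + 5)/140 = 9/140 per week.
So Auditor 4's rate is 1/14 − 9/140 = 1/140, meaning 140 weeks alone.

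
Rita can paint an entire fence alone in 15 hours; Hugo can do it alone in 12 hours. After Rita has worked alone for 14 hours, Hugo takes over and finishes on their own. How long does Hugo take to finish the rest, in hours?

4/5 hours

In 14 hours Rita does 14/15 of the job, leaving 1/15.
Hugo works at 1/12 per hour, so finishing takes 1/15 ÷ 1/12 = 4/5 hours.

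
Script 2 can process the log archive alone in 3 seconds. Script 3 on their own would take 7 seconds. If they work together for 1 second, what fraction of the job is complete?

Combined rate: 1/3 + 1/7 = (7 + 3)/21 = 10/21 per second.
In 1 second they complete 1·10/21 = 10/21 of the job.

10/21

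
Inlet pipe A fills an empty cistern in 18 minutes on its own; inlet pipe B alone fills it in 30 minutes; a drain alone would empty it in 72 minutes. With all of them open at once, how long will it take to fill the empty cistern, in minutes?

40/3 minutes

Net rate = 1/18 + 1/30 − 1/72 = (20 + 12 − 5)/360 = 27/360 = 3/40 per minute.
Filling time = 1 ÷ (3/40) = 40/3 minutes.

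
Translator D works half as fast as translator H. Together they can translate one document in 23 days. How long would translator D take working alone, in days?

69 days

Let translator H's rate be r; then translator D's rate is (1/2)r, so together (1/2 + 1)r = (3/2)r = 1/23.
Thus r = 2/69 per day.
Translator H alone: 69/2 days; translator D alone: 69 days.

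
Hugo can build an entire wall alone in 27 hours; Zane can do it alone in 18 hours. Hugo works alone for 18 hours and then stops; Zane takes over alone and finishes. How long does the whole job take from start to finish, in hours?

24 hours

In 18 hours Hugo does 18/27 = 2/3 of the job, leaving 1/3.
Zane works at 1/18 per hour, so finishing takes 1/3 ÷ 1/18 = 6 hours.
Total time = 18 + 6 = 24 hours.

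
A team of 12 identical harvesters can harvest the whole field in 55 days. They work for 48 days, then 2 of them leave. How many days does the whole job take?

One harvester does 1/660 of the job per day.
After 48 days with 12 harvesters, 48/55 is done (7/55 left).
With 10 harvesters the rate is 10/660 = 1/66, so the rest takes 7/55 ÷ 1/66 = 42/5 days.
Total = 48 + 42/5 = 282/5 days.

282/5 days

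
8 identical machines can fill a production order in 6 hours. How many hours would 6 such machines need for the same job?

8 hours

Total work is 8·6 = 48 machine-hours.
With 6 machines: 48/6 = 8 hours.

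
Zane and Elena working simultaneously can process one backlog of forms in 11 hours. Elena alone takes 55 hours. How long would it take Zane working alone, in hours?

Combined rate is 1/11 per hour.
Known contribution: 1/55 per hour.
So Zane's rate is 1/11 − 1/55 = 4/55, meaning 55/4 hours alone.

55/4 hours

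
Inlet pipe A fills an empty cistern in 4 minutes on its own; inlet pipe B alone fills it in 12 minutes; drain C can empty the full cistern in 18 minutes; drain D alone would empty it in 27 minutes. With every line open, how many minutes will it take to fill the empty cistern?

Net rate = 1/4 + 1/12 − 1/18 − 1/27 = (27 + 9 − 6 − 4)/108 = 26/108 = 13/54 per minute.
Filling time = 1 ÷ (13/54) = 54/13 minutes.

54/13 minutes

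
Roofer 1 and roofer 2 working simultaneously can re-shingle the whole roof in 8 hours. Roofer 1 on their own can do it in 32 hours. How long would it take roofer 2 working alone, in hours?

32/3 hours

Combined rate is 1/8 per hour.
Known contribution: 1/32 per hour.
So roofer 2's rate is 1/8 − 1/32 = 3/32, meaning 32/3 hours alone.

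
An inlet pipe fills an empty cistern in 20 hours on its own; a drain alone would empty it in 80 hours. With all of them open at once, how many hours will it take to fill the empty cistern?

Net rate = 1/20 − 1/80 = (4 − 1)/80 = 3/80 per hour.
Filling time = 1 ÷ (3/80) = 80/3 hours.

80/3 hours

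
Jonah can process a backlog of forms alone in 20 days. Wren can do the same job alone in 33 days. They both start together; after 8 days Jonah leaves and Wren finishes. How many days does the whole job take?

In the first 8 days the combined rate is 53/660, so 106/165 of the job is done, leaving 59/165.
After Jonah leaves the rate is 1/33 per day; the remaining 59/165 takes 59/5 days.
Total = 8 + 59/5 = 99/5 days.

99/5 days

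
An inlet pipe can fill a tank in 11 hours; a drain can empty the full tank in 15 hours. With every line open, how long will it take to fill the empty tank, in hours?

Net rate = 1/11 − 1/15 = (15 − 11)/165 = 4/165 per hour.
Filling time = 1 ÷ (4/165) = 165/4 hours.

165/4 hours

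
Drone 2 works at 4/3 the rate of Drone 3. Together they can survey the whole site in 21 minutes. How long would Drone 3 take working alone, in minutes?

49 minutes

Let Drone 3's rate be r; then Drone 2's rate is (4/3)r, so together (4/3 + 1)r = (7/3)r = 1/21.
Thus r = 1/49 per minute.
Drone 3 alone: 49 minutes; Drone 2 alone: 147/4 minutes.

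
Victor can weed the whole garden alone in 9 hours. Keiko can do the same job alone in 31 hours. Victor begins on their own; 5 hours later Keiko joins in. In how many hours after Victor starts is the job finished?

In the first 5 hours Victor alone does 5/9 of the job, leaving 4/9.
Once everyone is working, combined rate: 1/9 + 1/31 = (31 + 9)/279 = 40/279 per hour.
Remaining 4/9 at 40/279 per hour takes 31/10 hours.
Total from the start = 5 + 31/10 = 81/10 hours.

81/10 hours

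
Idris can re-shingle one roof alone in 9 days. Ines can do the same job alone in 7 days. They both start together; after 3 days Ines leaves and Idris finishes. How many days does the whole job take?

In the first 3 days the combined rate is 16/63, so 16/21 of the job is done, leaving 5/21.
After Ines leaves the rate is 1/9 per day; the remaining 5/21 takes 15/7 days.
Total = 3 + 15/7 = 36/7 days.

36/7 days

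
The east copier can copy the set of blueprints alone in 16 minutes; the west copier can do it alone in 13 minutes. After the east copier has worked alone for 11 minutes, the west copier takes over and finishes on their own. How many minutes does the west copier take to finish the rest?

In 11 minutes the east copier does 11/16 of the job, leaving 5/16.
The west copier works at 1/13 per minute, so finishing takes 5/16 ÷ 1/13 = 65/16 minutes.

65/16 minutes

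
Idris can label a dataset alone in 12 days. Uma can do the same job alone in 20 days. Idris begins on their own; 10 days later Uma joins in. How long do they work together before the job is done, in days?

5/4 days

In the first 10 days Idris alone does 10/12 = 5/6 of the job, leaving 1/6.
Once everyone is working, combined rate: 1/12 + 1/20 = (5 + 3)/60 = 8/60 = 2/15 per day.
Remaining 1/6 at 2/15 per day takes 5/4 days.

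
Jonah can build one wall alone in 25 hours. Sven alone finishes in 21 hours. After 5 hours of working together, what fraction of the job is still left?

59/105

Combined rate: 1/25 + 1/21 = (21 + 25)/525 = 46/525 per hour.
In 5 hours they complete 5·46/525 = 46/105 of the job.
So 59/105 remains.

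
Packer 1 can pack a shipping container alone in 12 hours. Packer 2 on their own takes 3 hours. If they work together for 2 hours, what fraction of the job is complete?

Combined rate: 1/12 + 1/3 = (1 + 4)/12 = 5/12 per hour.
In 2 hours they complete 2·5/12 = 5/6 of the job.

5/6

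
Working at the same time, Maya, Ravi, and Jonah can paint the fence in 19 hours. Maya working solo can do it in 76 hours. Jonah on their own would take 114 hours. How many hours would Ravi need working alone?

228/7 hours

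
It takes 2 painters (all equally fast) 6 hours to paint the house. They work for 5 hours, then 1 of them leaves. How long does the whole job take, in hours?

7 hours

One painter does 1/12 of the job per hour.
After 5 hours with 2 painters, 5/6 is done (1/6 left).
With 1 painter the rate is 1/12, so the rest takes 1/6 ÷ 1/12 = 2 hours.
Total = 5 + 2 = 7 hours.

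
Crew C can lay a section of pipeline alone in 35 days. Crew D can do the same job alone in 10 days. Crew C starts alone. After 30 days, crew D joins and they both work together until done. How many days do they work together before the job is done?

10/9 days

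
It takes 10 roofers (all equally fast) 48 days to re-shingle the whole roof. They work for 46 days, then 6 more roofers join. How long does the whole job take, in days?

189/4 days

One roofer does 1/480 of the job per day.
After 46 days with 10 roofers, 23/24 is done (1/24 left).
With 16 roofers the rate is 16/480 = 1/30, so the rest takes 1/24 ÷ 1/30 = 5/4 days.
Total = 46 + 5/4 = 189/4 days.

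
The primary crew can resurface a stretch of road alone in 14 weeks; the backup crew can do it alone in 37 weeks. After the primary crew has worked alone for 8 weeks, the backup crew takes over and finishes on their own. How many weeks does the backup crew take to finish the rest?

111/7 weeks

In 8 weeks the primary crew does 8/14 = 4/7 of the job, leaving 3/7.
The backup crew works at 1/37 per week, so finishing takes 3/7 ÷ 1/37 = 111/7 weeks.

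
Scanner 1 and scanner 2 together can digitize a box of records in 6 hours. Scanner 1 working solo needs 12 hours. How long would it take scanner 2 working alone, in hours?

12 hours

Combined rate is 1/6 per hour.
Known contribution: 1/12 per hour.
So scanner 2's rate is 1/6 − 1/12 = 1/12, meaning 12 hours alone.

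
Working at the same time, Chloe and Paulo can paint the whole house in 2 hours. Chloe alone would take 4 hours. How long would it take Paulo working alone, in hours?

4 hours

Combined rate is 1/2 per hour.
Known contribution: 1/4 per hour.
So Paulo's rate is 1/2 − 1/4 = 1/4, meaning 4 hours alone.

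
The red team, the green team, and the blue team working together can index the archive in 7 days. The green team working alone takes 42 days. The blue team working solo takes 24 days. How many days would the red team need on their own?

168/13 days

Combined rate is 1/7 per day.
Known contribution: 1/42 + 1/24 = (4 + 7)/168 = 11/168 per day.
So the red team's rate is 1/7 − 11/168 = 13/168, meaning 168/13 days alone.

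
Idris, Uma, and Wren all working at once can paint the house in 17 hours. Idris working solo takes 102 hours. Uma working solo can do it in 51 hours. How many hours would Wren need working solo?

34 hours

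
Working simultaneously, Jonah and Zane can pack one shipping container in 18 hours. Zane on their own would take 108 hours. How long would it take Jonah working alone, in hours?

Combined rate is 1/18 per hour.
Known contribution: 1/108 per hour.
So Jonah's rate is 1/18 − 1/108 = 5/108, meaning 108/5 hours alone.

108/5 hours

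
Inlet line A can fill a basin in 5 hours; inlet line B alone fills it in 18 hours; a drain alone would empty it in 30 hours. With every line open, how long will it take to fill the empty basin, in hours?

9/2 hours

Net rate = 1/5 + 1/18 − 1/30 = (18 + 5 − 3)/90 = 20/90 = 2/9 per hour.
Filling time = 1 ÷ (2/9) = 9/2 hours.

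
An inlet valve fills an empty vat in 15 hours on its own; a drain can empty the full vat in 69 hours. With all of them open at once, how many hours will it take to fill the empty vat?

115/6 hours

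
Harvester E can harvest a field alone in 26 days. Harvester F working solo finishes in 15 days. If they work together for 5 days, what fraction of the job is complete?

41/78

Combined rate: 1/26 + 1/15 = (15 + 26)/390 = 41/390 per day.
In 5 days they complete 5·41/390 = 41/78 of the job.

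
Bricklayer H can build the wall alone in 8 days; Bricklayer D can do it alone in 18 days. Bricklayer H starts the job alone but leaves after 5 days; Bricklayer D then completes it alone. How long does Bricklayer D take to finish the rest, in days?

In 5 days Bricklayer H does 5/8 of the job, leaving 3/8.
Bricklayer D works at 1/18 per day, so finishing takes 3/8 ÷ 1/18 = 27/4 days.

27/4 days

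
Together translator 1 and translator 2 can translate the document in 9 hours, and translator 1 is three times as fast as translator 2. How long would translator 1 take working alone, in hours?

12 hours

Let translator 2's rate be r; then translator 1's rate is 3r, so together (3 + 1)r = 4r = 1/9.
Thus r = 1/36 per hour.
Translator 2 alone: 36 hours; translator 1 alone: 12 hours.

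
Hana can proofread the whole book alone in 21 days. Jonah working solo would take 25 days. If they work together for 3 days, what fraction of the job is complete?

Combined rate: 1/21 + 1/25 = (25 + 21)/525 = 46/525 per day.
In 3 days they complete 3·46/525 = 46/175 of the job.

46/175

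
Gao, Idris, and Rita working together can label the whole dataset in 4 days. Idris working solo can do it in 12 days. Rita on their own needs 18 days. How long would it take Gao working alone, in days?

Combined rate is 1/4 per day.
Known contribution: 1/12 + 1/18 = (3 + 2)/36 = 5/36 per day.
So Gao's rate is 1/4 − 5/36 = 1/9, meaning 9 days alone.

9 days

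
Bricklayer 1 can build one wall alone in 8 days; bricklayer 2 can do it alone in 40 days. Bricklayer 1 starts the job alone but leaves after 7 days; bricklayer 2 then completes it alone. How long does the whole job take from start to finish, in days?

In 7 days bricklayer 1 does 7/8 of the job, leaving 1/8.
Bricklayer 2 works at 1/40 per day, so finishing takes 1/8 ÷ 1/40 = 5 days.
Total time = 7 + 5 = 12 days.

12 days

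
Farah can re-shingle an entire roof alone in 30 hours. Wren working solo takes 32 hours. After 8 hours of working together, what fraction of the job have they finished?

Combined rate: 1/30 + 1/32 = (16 + 15)/480 = 31/480 per hour.
In 8 hours they complete 8·31/480 = 31/60 of the job.

31/60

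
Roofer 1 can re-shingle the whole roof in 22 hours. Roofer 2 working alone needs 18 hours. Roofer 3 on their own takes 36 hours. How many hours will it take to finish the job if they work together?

132/17 hours

Combined rate: 1/22 + 1/18 + 1/36 = (18 + 22 + 11)/396 = 51/396 = 17/132 per hour.
Time = 1 ÷ (17/132) = 132/17 hours.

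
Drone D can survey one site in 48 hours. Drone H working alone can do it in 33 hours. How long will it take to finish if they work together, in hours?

176/9 hours

With two workers the combined time is the product over the sum: 48·33/(48+33) = 1584/81 = 176/9 hours.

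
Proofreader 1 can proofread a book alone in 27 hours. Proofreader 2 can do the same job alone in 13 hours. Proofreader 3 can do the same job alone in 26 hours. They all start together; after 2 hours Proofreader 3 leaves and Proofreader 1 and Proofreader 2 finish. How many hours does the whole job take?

In the first 2 hours the combined rate is 107/702, so 107/351 of the job is done, leaving 244/351.
After Proofreader 3 leaves the rate is 40/351 per hour; the remaining 244/351 takes 61/10 hours.
Total = 2 + 61/10 = 81/10 hours.

81/10 hours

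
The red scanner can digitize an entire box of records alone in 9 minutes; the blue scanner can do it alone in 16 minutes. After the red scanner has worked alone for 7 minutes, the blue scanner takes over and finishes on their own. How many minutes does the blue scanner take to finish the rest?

In 7 minutes the red scanner does 7/9 of the job, leaving 2/9.
The blue scanner works at 1/16 per minute, so finishing takes 2/9 ÷ 1/16 = 32/9 minutes.

32/9 minutes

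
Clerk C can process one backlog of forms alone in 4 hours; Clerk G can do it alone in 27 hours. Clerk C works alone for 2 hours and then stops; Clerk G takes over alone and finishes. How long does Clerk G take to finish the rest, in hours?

In 2 hours Clerk C does 2/4 = 1/2 of the job, leaving 1/2.
Clerk G works at 1/27 per hour, so finishing takes 1/2 ÷ 1/27 = 27/2 hours.

27/2 hours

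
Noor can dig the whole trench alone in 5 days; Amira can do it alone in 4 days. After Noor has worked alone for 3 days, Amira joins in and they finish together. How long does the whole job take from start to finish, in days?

35/9 days

In 3 days Noor does 3/5 of the job, leaving 2/5.
Noor and Amira together work at 9/20 per day, so finishing takes 2/5 ÷ 9/20 = 8/9 days.
Total time = 3 + 8/9 = 35/9 days.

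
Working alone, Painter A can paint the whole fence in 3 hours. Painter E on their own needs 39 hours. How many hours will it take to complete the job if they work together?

With two workers the combined time is the product over the sum: 3·39/(3+39) = 117/42 = 39/14 hours.

39/14 hours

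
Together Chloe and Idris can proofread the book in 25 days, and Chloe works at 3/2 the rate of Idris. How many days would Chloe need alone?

125/3 days

Let Idris's rate be r; then Chloe's rate is (3/2)r, so together (3/2 + 1)r = (5/2)r = 1/25.
Thus r = 2/125 per day.
Idris alone: 125/2 days; Chloe alone: 125/3 days.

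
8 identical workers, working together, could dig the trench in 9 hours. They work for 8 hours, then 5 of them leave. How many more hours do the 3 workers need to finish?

One worker does 1/72 of the job per hour.
After 8 hours with 8 workers, 8/9 is done (1/9 left).
With 3 workers the rate is 3/72 = 1/24, so the rest takes 1/9 ÷ 1/24 = 8/3 hours.

8/3 hours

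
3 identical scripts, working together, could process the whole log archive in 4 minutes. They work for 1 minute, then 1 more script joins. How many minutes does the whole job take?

One script does 1/12 of the job per minute.
After 1 minute with 3 scripts, 1/4 is done (3/4 left).
With 4 scripts the rate is 4/12 = 1/3, so the rest takes 3/4 ÷ 1/3 = 9/4 minutes.
Total = 1 + 9/4 = 13/4 minutes.

13/4 minutes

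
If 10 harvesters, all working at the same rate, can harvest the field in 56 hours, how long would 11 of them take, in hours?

Total work is 10·56 = 560 harvester-hours.
With 11 harvesters: 560/11 hours.

560/11 hours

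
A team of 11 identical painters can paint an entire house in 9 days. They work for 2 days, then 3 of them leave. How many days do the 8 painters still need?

77/8 days

One painter does 1/99 of the job per day.
After 2 days with 11 painters, 2/9 is done (7/9 left).
With 8 painters the rate is 8/99, so the rest takes 7/9 ÷ 8/99 = 77/8 days.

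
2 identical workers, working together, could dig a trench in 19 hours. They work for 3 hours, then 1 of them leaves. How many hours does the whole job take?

One worker does 1/38 of the job per hour.
After 3 hours with 2 workers, 3/19 is done (16/19 left).
With 1 worker the rate is 1/38, so the rest takes 16/19 ÷ 1/38 = 32 hours.
Total = 3 + 32 = 35 hours.

35 hours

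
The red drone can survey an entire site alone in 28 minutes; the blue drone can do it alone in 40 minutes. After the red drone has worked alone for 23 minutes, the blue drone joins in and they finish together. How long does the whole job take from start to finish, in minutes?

In 23 minutes the red drone does 23/28 of the job, leaving 5/28.
The red drone and the blue drone together work at 17/280 per minute, so finishing takes 5/28 ÷ 17/280 = 50/17 minutes.
Total time = 23 + 50/17 = 441/17 minutes.

441/17 minutes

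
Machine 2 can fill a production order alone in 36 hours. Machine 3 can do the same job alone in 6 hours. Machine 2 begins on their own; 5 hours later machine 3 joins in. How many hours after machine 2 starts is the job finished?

66/7 hours

In the first 5 hours machine 2 alone does 5/36 of the job, leaving 31/36.
Once everyone is working, combined rate: 1/36 + 1/6 = (1 + 6)/36 = 7/36 per hour.
Remaining 31/36 at 7/36 per hour takes 31/7 hours.
Total from the start = 5 + 31/7 = 66/7 hours.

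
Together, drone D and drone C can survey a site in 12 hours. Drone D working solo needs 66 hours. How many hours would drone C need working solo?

44/3 hours

Combined rate is 1/12 per hour.
Known contribution: 1/66 per hour.
So drone C's rate is 1/12 − 1/66 = 3/44, meaning 44/3 hours alone.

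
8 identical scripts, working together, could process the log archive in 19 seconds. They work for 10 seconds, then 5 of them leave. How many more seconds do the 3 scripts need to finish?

24 seconds

One script does 1/152 of the job per second.
After 10 seconds with 8 scripts, 10/19 is done (9/19 left).
With 3 scripts the rate is 3/152, so the rest takes 9/19 ÷ 3/152 = 24 seconds.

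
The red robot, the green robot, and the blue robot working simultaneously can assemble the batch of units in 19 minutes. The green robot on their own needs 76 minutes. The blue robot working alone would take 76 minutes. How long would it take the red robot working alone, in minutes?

38 minutes

Combined rate is 1/19 per minute.
Known contribution: 1/76 + 1/76 = (1 + 1)/76 = 2/76 = 1/38 per minute.
So the red robot's rate is 1/19 − 1/38 = 1/38, meaning 38 minutes alone.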